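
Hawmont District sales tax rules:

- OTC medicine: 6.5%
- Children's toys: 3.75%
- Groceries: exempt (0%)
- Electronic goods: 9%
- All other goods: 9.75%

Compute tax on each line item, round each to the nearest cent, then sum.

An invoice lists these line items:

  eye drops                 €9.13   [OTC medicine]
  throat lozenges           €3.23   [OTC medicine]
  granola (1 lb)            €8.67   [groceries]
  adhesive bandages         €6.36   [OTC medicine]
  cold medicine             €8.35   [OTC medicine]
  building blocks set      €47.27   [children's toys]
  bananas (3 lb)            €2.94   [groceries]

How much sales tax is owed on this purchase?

€3.52

Eye drops €9.13: OTC medicine → 6.5% → €0.59
Throat lozenges €3.23: OTC medicine → 6.5% → €0.21
Granola (1 lb) €8.67: groceries → 0% → €0.00
Adhesive bandages €6.36: OTC medicine → 6.5% → €0.41
Cold medicine €8.35: OTC medicine → 6.5% → €0.54
Building blocks set €47.27: children's toys → 3.75% → €1.77
Bananas (3 lb) €2.94: groceries → 0% → €0.00
Total tax = €0.59 + €0.21 + €0.41 + €0.54 + €1.77 = €3.52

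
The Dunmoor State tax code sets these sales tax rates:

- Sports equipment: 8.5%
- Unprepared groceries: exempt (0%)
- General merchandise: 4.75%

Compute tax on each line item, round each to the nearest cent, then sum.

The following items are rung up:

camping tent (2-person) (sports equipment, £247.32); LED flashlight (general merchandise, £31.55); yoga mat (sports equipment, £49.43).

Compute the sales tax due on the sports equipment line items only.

Camping tent (2-person) £247.32: sports equipment → 8.5% → £21.02
Yoga mat £49.43: sports equipment → 8.5% → £4.20
Tax on sports equipment = £21.02 + £4.20 = £25.22

£25.22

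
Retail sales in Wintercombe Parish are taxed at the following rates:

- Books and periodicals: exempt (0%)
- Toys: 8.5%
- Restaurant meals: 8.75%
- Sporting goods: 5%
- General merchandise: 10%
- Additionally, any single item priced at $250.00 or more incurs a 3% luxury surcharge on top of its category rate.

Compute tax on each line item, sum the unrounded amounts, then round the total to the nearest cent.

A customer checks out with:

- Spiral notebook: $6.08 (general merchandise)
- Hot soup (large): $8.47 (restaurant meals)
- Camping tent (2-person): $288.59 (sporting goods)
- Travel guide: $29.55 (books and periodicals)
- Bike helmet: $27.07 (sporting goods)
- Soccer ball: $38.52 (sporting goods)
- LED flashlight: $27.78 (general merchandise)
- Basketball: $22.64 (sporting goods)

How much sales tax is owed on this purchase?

$31.63

Spiral notebook $6.08: general merchandise → 10% → $0.608
Hot soup (large) $8.47: restaurant meals → 8.75% → $0.741125
Camping tent (2-person) $288.59: sporting goods → 5% + 3% surcharge = 8% → $23.0872
Travel guide $29.55: books and periodicals → 0% → $0.00
Bike helmet $27.07: sporting goods → 5% → $1.3535
Soccer ball $38.52: sporting goods → 5% → $1.926
LED flashlight $27.78: general merchandise → 10% → $2.778
Basketball $22.64: sporting goods → 5% → $1.132
Unrounded tax sum = $31.625825 → $31.63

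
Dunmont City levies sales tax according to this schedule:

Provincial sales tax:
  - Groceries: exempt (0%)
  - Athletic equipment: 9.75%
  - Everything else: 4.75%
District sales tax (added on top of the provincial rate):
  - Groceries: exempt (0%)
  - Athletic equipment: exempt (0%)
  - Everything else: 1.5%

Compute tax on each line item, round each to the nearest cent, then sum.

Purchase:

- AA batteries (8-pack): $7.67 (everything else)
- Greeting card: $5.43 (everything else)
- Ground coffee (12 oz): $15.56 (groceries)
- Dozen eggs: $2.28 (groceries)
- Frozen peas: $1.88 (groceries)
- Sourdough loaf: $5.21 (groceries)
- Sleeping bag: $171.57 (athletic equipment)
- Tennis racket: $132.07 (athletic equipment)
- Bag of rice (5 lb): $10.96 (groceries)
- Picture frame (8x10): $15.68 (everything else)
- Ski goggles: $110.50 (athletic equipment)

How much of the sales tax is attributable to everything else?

AA batteries (8-pack) $7.67: everything else → 4.75% + 1.5% district = 6.25% → $0.48
Greeting card $5.43: everything else → 4.75% + 1.5% district = 6.25% → $0.34
Picture frame (8x10) $15.68: everything else → 4.75% + 1.5% district = 6.25% → $0.98
Tax on everything else = $0.48 + $0.34 + $0.98 = $1.80

$1.80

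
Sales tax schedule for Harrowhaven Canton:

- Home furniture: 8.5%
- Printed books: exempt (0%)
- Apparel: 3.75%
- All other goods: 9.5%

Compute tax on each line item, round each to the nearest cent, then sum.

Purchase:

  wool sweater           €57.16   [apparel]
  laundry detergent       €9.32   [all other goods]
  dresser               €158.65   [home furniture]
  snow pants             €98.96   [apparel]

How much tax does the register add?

€20.23

Wool sweater €57.16: apparel → 3.75% → €2.14
Laundry detergent €9.32: all other goods → 9.5% → €0.89
Dresser €158.65: home furniture → 8.5% → €13.49
Snow pants €98.96: apparel → 3.75% → €3.71
Total tax = €2.14 + €0.89 + €13.49 + €3.71 = €20.23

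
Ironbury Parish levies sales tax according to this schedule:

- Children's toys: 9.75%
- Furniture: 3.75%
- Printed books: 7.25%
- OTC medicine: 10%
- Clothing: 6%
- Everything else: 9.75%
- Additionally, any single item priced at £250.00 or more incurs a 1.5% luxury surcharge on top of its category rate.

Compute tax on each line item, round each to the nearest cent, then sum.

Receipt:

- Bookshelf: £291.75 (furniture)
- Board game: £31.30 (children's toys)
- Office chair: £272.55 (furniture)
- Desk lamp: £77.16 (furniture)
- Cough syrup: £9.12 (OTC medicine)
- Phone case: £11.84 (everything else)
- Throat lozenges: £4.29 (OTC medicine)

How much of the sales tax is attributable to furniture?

£32.52

Bookshelf £291.75: furniture → 3.75% + 1.5% surcharge = 5.25% → £15.32
Office chair £272.55: furniture → 3.75% + 1.5% surcharge = 5.25% → £14.31
Desk lamp £77.16: furniture → 3.75% → £2.89
Tax on furniture = £15.32 + £14.31 + £2.89 = £32.52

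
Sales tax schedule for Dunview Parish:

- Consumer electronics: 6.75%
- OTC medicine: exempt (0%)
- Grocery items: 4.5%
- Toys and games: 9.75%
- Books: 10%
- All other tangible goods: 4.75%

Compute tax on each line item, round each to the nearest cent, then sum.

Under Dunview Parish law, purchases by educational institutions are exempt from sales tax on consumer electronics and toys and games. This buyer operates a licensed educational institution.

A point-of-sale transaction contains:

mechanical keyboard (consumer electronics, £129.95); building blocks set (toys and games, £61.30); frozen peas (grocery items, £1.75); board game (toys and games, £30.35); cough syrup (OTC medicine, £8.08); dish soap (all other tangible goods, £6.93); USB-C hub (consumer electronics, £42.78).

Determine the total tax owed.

Mechanical keyboard £129.95: consumer electronics, buyer-exempt → 0% → £0.00
Building blocks set £61.30: toys and games, buyer-exempt → 0% → £0.00
Frozen peas £1.75: grocery items → 4.5% → £0.08
Board game £30.35: toys and games, buyer-exempt → 0% → £0.00
Cough syrup £8.08: OTC medicine → 0% → £0.00
Dish soap £6.93: all other tangible goods → 4.75% → £0.33
USB-C hub £42.78: consumer electronics, buyer-exempt → 0% → £0.00
Total tax = £0.08 + £0.33 = £0.41

£0.41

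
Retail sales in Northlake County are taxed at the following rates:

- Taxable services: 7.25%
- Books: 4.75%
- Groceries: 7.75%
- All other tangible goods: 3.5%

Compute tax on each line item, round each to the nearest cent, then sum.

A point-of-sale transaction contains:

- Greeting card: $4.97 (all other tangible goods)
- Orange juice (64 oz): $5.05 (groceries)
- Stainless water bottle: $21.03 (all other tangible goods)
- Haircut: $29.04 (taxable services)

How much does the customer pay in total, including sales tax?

$63.50

Greeting card $4.97: all other tangible goods → 3.5% → $0.17
Orange juice (64 oz) $5.05: groceries → 7.75% → $0.39
Stainless water bottle $21.03: all other tangible goods → 3.5% → $0.74
Haircut $29.04: taxable services → 7.25% → $2.11
Subtotal = $60.09; tax = $3.41; total due = $63.50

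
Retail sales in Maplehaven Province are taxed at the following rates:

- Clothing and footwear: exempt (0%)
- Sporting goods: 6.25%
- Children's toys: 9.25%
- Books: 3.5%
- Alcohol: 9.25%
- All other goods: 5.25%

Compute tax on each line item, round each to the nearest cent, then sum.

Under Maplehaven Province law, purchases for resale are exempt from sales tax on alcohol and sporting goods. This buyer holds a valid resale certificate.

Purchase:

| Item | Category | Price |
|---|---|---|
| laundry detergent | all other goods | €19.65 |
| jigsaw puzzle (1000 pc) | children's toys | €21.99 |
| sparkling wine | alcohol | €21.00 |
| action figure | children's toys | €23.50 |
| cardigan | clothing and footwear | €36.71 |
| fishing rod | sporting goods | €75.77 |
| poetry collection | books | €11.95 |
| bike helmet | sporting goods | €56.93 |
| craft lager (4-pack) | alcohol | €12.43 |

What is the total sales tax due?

€5.65

Laundry detergent €19.65: all other goods → 5.25% → €1.03
Jigsaw puzzle (1000 pc) €21.99: children's toys → 9.25% → €2.03
Sparkling wine €21.00: alcohol, buyer-exempt → 0% → €0.00
Action figure €23.50: children's toys → 9.25% → €2.17
Cardigan €36.71: clothing and footwear → 0% → €0.00
Fishing rod €75.77: sporting goods, buyer-exempt → 0% → €0.00
Poetry collection €11.95: books → 3.5% → €0.42
Bike helmet €56.93: sporting goods, buyer-exempt → 0% → €0.00
Craft lager (4-pack) €12.43: alcohol, buyer-exempt → 0% → €0.00
Total tax = €1.03 + €2.03 + €2.17 + €0.42 = €5.65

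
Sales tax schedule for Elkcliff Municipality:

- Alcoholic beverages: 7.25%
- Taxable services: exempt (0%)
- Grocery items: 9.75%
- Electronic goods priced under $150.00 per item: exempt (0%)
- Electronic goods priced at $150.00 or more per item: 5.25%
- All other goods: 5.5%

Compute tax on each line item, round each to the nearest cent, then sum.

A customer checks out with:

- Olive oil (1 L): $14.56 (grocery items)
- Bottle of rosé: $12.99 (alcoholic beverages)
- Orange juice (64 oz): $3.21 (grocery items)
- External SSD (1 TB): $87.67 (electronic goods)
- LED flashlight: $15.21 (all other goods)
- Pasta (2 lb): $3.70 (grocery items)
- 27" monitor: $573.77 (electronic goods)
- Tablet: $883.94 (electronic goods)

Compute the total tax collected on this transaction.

$80.40

Olive oil (1 L) $14.56: grocery items → 9.75% → $1.42
Bottle of rosé $12.99: alcoholic beverages → 7.25% → $0.94
Orange juice (64 oz) $3.21: grocery items → 9.75% → $0.31
External SSD (1 TB) $87.67: electronic goods, under $150.00 → 0% → $0.00
LED flashlight $15.21: all other goods → 5.5% → $0.84
Pasta (2 lb) $3.70: grocery items → 9.75% → $0.36
27" monitor $573.77: electronic goods, $150.00 or more → 5.25% → $30.12
Tablet $883.94: electronic goods, $150.00 or more → 5.25% → $46.41
Total tax = $1.42 + $0.94 + $0.31 + $0.84 + $0.36 + $30.12 + $46.41 = $80.40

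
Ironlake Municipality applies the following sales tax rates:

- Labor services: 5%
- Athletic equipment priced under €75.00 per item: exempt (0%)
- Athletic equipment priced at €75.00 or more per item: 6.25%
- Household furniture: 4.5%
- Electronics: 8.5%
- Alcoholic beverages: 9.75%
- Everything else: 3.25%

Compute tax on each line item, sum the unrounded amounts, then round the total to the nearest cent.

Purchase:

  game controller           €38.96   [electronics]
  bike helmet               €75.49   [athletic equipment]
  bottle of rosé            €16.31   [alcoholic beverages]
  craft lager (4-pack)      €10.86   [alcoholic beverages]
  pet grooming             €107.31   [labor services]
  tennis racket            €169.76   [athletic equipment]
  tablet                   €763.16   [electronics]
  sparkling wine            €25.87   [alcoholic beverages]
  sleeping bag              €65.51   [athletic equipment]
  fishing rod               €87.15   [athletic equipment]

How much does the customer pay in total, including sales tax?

€1459.87

Game controller €38.96: electronics → 8.5% → €3.3116
Bike helmet €75.49: athletic equipment, €75.00 or more → 6.25% → €4.718125
Bottle of rosé €16.31: alcoholic beverages → 9.75% → €1.590225
Craft lager (4-pack) €10.86: alcoholic beverages → 9.75% → €1.05885
Pet grooming €107.31: labor services → 5% → €5.3655
Tennis racket €169.76: athletic equipment, €75.00 or more → 6.25% → €10.61
Tablet €763.16: electronics → 8.5% → €64.8686
Sparkling wine €25.87: alcoholic beverages → 9.75% → €2.522325
Sleeping bag €65.51: athletic equipment, under €75.00 → 0% → €0.00
Fishing rod €87.15: athletic equipment, €75.00 or more → 6.25% → €5.446875
Subtotal = €1360.38; unrounded tax = €99.4921 → €99.49; total due = €1459.87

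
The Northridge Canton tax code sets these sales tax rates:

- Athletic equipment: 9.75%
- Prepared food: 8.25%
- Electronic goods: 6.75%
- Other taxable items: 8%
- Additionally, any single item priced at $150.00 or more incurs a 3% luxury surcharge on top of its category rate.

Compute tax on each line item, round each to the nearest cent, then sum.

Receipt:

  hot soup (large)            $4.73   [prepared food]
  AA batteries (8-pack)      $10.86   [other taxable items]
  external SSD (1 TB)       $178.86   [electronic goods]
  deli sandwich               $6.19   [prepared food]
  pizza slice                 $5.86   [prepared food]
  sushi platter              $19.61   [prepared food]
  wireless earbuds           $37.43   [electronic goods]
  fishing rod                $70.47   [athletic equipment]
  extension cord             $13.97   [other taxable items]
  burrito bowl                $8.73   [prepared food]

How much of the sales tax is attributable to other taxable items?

$1.99

AA batteries (8-pack) $10.86: other taxable items → 8% → $0.87
Extension cord $13.97: other taxable items → 8% → $1.12
Tax on other taxable items = $0.87 + $1.12 = $1.99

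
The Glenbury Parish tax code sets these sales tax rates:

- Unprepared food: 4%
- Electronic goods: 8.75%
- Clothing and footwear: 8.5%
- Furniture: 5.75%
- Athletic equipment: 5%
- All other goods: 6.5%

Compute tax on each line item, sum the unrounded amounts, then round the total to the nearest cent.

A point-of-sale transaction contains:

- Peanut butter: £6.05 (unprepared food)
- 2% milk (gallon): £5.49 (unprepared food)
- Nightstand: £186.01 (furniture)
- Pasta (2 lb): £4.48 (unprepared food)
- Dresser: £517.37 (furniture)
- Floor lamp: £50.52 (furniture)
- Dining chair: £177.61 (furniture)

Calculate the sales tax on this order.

Peanut butter £6.05: unprepared food → 4% → £0.242
2% milk (gallon) £5.49: unprepared food → 4% → £0.2196
Nightstand £186.01: furniture → 5.75% → £10.695575
Pasta (2 lb) £4.48: unprepared food → 4% → £0.1792
Dresser £517.37: furniture → 5.75% → £29.748775
Floor lamp £50.52: furniture → 5.75% → £2.9049
Dining chair £177.61: furniture → 5.75% → £10.212575
Unrounded tax sum = £54.202625 → £54.20

£54.20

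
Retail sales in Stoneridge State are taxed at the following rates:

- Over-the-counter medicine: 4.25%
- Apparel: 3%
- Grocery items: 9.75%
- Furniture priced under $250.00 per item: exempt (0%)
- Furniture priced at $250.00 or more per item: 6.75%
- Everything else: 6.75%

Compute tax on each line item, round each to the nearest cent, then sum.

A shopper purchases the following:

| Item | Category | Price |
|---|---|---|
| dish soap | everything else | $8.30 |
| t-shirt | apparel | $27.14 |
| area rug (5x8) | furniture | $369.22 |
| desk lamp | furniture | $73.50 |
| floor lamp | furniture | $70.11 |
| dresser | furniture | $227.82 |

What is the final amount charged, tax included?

$802.38

Dish soap $8.30: everything else → 6.75% → $0.56
T-shirt $27.14: apparel → 3% → $0.81
Area rug (5x8) $369.22: furniture, $250.00 or more → 6.75% → $24.92
Desk lamp $73.50: furniture, under $250.00 → 0% → $0.00
Floor lamp $70.11: furniture, under $250.00 → 0% → $0.00
Dresser $227.82: furniture, under $250.00 → 0% → $0.00
Subtotal = $776.09; tax = $26.29; total due = $802.38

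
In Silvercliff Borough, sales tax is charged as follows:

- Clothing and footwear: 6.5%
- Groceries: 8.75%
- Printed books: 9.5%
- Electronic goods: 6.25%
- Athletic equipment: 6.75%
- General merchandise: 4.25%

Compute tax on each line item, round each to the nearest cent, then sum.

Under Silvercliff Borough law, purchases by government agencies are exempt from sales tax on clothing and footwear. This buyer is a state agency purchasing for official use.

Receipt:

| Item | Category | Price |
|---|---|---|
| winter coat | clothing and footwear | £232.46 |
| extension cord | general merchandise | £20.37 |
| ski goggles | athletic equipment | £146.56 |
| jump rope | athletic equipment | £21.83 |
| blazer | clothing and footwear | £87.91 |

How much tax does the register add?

Winter coat £232.46: clothing and footwear, buyer-exempt → 0% → £0.00
Extension cord £20.37: general merchandise → 4.25% → £0.87
Ski goggles £146.56: athletic equipment → 6.75% → £9.89
Jump rope £21.83: athletic equipment → 6.75% → £1.47
Blazer £87.91: clothing and footwear, buyer-exempt → 0% → £0.00
Total tax = £0.87 + £9.89 + £1.47 = £12.23

£12.23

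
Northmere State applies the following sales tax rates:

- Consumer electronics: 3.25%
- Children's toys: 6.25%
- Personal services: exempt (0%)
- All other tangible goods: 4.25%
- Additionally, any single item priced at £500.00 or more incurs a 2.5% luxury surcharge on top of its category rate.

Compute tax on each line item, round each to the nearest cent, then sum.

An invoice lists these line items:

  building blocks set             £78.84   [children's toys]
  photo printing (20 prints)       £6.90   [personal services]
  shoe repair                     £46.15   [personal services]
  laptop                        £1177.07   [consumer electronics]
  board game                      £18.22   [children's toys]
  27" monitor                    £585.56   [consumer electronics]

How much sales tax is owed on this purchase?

Building blocks set £78.84: children's toys → 6.25% → £4.93
Photo printing (20 prints) £6.90: personal services → 0% → £0.00
Shoe repair £46.15: personal services → 0% → £0.00
Laptop £1177.07: consumer electronics → 3.25% + 2.5% surcharge = 5.75% → £67.68
Board game £18.22: children's toys → 6.25% → £1.14
27" monitor £585.56: consumer electronics → 3.25% + 2.5% surcharge = 5.75% → £33.67
Total tax = £4.93 + £67.68 + £1.14 + £33.67 = £107.42

£107.42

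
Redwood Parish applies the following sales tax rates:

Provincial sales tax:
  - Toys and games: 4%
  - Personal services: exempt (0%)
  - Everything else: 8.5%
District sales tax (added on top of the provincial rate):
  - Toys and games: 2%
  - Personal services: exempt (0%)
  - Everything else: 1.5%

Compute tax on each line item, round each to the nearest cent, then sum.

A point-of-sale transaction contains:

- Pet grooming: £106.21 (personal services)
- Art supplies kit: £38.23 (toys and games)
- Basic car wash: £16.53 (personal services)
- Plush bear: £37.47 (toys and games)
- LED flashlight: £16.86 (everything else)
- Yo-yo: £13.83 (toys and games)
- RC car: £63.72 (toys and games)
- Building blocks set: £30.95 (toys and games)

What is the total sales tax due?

£12.74

Pet grooming £106.21: personal services → 0% + 0% district = 0% → £0.00
Art supplies kit £38.23: toys and games → 4% + 2% district = 6% → £2.29
Basic car wash £16.53: personal services → 0% + 0% district = 0% → £0.00
Plush bear £37.47: toys and games → 4% + 2% district = 6% → £2.25
LED flashlight £16.86: everything else → 8.5% + 1.5% district = 10% → £1.69
Yo-yo £13.83: toys and games → 4% + 2% district = 6% → £0.83
RC car £63.72: toys and games → 4% + 2% district = 6% → £3.82
Building blocks set £30.95: toys and games → 4% + 2% district = 6% → £1.86
Total tax = £2.29 + £2.25 + £1.69 + £0.83 + £3.82 + £1.86 = £12.74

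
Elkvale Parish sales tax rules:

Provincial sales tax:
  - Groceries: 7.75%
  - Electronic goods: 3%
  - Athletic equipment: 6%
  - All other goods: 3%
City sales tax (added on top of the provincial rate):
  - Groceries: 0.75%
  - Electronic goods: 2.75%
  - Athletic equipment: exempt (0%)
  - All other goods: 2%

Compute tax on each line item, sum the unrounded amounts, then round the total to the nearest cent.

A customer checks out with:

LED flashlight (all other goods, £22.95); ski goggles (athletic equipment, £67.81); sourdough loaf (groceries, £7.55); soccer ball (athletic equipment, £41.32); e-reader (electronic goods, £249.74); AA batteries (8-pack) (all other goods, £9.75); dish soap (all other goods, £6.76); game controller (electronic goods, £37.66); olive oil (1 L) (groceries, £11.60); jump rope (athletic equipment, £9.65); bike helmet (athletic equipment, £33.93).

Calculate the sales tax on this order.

LED flashlight £22.95: all other goods → 3% + 2% city = 5% → £1.1475
Ski goggles £67.81: athletic equipment → 6% + 0% city = 6% → £4.0686
Sourdough loaf £7.55: groceries → 7.75% + 0.75% city = 8.5% → £0.64175
Soccer ball £41.32: athletic equipment → 6% + 0% city = 6% → £2.4792
E-reader £249.74: electronic goods → 3% + 2.75% city = 5.75% → £14.36005
AA batteries (8-pack) £9.75: all other goods → 3% + 2% city = 5% → £0.4875
Dish soap £6.76: all other goods → 3% + 2% city = 5% → £0.338
Game controller £37.66: electronic goods → 3% + 2.75% city = 5.75% → £2.16545
Olive oil (1 L) £11.60: groceries → 7.75% + 0.75% city = 8.5% → £0.986
Jump rope £9.65: athletic equipment → 6% + 0% city = 6% → £0.579
Bike helmet £33.93: athletic equipment → 6% + 0% city = 6% → £2.0358
Unrounded tax sum = £29.28885 → £29.29

£29.29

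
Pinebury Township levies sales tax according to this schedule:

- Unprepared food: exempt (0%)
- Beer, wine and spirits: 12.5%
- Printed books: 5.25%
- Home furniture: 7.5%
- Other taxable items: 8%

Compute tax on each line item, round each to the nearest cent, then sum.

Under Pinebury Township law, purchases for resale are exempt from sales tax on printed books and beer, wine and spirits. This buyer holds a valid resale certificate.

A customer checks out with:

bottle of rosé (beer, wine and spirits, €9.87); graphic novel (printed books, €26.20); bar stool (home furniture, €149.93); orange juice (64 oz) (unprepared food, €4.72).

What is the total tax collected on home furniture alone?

€11.24

Bar stool €149.93: home furniture → 7.5% → €11.24
Tax on home furniture = €11.24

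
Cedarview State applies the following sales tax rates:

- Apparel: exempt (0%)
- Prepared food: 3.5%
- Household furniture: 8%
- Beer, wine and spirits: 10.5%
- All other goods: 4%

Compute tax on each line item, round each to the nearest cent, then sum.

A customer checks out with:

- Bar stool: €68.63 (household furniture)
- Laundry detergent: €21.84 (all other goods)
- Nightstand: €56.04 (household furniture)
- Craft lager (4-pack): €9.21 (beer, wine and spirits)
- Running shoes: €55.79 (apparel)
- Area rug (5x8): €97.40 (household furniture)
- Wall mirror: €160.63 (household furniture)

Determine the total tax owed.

Bar stool €68.63: household furniture → 8% → €5.49
Laundry detergent €21.84: all other goods → 4% → €0.87
Nightstand €56.04: household furniture → 8% → €4.48
Craft lager (4-pack) €9.21: beer, wine and spirits → 10.5% → €0.97
Running shoes €55.79: apparel → 0% → €0.00
Area rug (5x8) €97.40: household furniture → 8% → €7.79
Wall mirror €160.63: household furniture → 8% → €12.85
Total tax = €5.49 + €0.87 + €4.48 + €0.97 + €7.79 + €12.85 = €32.45

€32.45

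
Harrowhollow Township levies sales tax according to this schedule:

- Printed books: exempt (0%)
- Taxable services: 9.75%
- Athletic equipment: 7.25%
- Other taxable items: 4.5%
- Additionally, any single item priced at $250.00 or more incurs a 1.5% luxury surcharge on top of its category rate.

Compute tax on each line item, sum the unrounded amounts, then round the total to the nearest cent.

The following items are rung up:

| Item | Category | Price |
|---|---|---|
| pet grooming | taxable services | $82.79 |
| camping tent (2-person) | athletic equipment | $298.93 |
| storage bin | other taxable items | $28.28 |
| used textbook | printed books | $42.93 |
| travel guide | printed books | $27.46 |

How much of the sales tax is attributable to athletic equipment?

Camping tent (2-person) $298.93: athletic equipment → 7.25% + 1.5% surcharge = 8.75% → $26.156375
Tax on athletic equipment: unrounded sum = $26.156375 → $26.16

$26.16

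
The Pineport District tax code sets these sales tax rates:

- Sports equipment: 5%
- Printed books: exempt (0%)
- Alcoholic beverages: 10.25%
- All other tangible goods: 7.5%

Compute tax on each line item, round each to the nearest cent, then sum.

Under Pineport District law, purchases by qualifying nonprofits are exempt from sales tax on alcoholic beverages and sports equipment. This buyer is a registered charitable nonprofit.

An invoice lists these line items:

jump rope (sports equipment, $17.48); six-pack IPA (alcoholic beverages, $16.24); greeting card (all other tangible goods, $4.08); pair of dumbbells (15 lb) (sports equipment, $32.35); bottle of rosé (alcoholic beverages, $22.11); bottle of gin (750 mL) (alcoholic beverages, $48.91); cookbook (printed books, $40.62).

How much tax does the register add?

$0.31

Jump rope $17.48: sports equipment, buyer-exempt → 0% → $0.00
Six-pack IPA $16.24: alcoholic beverages, buyer-exempt → 0% → $0.00
Greeting card $4.08: all other tangible goods → 7.5% → $0.31
Pair of dumbbells (15 lb) $32.35: sports equipment, buyer-exempt → 0% → $0.00
Bottle of rosé $22.11: alcoholic beverages, buyer-exempt → 0% → $0.00
Bottle of gin (750 mL) $48.91: alcoholic beverages, buyer-exempt → 0% → $0.00
Cookbook $40.62: printed books → 0% → $0.00
Total tax = $0.31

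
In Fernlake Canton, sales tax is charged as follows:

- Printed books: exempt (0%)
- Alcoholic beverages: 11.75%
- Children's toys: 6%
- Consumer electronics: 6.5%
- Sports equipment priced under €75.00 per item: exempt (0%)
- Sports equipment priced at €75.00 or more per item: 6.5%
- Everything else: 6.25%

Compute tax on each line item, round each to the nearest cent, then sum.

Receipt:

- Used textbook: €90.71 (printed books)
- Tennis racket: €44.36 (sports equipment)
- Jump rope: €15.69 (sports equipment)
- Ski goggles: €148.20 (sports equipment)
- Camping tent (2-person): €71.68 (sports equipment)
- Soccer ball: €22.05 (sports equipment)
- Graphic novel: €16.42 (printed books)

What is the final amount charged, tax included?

Used textbook €90.71: printed books → 0% → €0.00
Tennis racket €44.36: sports equipment, under €75.00 → 0% → €0.00
Jump rope €15.69: sports equipment, under €75.00 → 0% → €0.00
Ski goggles €148.20: sports equipment, €75.00 or more → 6.5% → €9.63
Camping tent (2-person) €71.68: sports equipment, under €75.00 → 0% → €0.00
Soccer ball €22.05: sports equipment, under €75.00 → 0% → €0.00
Graphic novel €16.42: printed books → 0% → €0.00
Subtotal = €409.11; tax = €9.63; total due = €418.74

€418.74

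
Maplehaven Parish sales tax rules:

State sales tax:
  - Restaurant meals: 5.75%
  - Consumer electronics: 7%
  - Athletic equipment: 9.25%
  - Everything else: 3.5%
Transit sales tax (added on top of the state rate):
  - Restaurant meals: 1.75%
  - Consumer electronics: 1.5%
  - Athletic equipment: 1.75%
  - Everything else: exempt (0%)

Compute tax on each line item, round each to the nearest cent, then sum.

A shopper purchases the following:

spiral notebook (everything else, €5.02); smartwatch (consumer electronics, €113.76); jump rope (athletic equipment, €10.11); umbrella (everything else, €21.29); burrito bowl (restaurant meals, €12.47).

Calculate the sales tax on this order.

€12.65

Spiral notebook €5.02: everything else → 3.5% + 0% transit = 3.5% → €0.18
Smartwatch €113.76: consumer electronics → 7% + 1.5% transit = 8.5% → €9.67
Jump rope €10.11: athletic equipment → 9.25% + 1.75% transit = 11% → €1.11
Umbrella €21.29: everything else → 3.5% + 0% transit = 3.5% → €0.75
Burrito bowl €12.47: restaurant meals → 5.75% + 1.75% transit = 7.5% → €0.94
Total tax = €0.18 + €9.67 + €1.11 + €0.75 + €0.94 = €12.65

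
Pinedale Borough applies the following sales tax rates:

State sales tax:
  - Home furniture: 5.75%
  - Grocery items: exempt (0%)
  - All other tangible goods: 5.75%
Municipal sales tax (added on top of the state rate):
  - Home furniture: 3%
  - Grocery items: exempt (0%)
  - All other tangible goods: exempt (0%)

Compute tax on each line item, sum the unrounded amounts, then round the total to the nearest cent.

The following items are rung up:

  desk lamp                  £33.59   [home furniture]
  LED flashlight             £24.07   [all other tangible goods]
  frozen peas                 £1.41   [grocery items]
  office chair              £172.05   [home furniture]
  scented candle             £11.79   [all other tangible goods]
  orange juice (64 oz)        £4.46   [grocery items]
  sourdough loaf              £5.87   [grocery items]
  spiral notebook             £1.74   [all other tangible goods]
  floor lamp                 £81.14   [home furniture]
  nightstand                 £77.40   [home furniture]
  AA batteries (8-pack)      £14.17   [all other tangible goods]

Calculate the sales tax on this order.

£34.84

Desk lamp £33.59: home furniture → 5.75% + 3% municipal = 8.75% → £2.939125
LED flashlight £24.07: all other tangible goods → 5.75% + 0% municipal = 5.75% → £1.384025
Frozen peas £1.41: grocery items → 0% + 0% municipal = 0% → £0.00
Office chair £172.05: home furniture → 5.75% + 3% municipal = 8.75% → £15.054375
Scented candle £11.79: all other tangible goods → 5.75% + 0% municipal = 5.75% → £0.677925
Orange juice (64 oz) £4.46: grocery items → 0% + 0% municipal = 0% → £0.00
Sourdough loaf £5.87: grocery items → 0% + 0% municipal = 0% → £0.00
Spiral notebook £1.74: all other tangible goods → 5.75% + 0% municipal = 5.75% → £0.10005
Floor lamp £81.14: home furniture → 5.75% + 3% municipal = 8.75% → £7.09975
Nightstand £77.40: home furniture → 5.75% + 3% municipal = 8.75% → £6.7725
AA batteries (8-pack) £14.17: all other tangible goods → 5.75% + 0% municipal = 5.75% → £0.814775
Unrounded tax sum = £34.842525 → £34.84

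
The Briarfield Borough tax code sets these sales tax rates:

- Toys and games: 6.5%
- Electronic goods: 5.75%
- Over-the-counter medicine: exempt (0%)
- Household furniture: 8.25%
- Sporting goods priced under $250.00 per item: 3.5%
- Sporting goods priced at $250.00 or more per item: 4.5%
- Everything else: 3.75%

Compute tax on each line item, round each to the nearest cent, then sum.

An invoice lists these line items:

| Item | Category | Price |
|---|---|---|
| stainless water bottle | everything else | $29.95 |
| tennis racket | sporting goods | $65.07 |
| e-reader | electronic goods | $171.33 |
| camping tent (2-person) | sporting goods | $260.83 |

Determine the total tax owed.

Stainless water bottle $29.95: everything else → 3.75% → $1.12
Tennis racket $65.07: sporting goods, under $250.00 → 3.5% → $2.28
E-reader $171.33: electronic goods → 5.75% → $9.85
Camping tent (2-person) $260.83: sporting goods, $250.00 or more → 4.5% → $11.74
Total tax = $1.12 + $2.28 + $9.85 + $11.74 = $24.99

$24.99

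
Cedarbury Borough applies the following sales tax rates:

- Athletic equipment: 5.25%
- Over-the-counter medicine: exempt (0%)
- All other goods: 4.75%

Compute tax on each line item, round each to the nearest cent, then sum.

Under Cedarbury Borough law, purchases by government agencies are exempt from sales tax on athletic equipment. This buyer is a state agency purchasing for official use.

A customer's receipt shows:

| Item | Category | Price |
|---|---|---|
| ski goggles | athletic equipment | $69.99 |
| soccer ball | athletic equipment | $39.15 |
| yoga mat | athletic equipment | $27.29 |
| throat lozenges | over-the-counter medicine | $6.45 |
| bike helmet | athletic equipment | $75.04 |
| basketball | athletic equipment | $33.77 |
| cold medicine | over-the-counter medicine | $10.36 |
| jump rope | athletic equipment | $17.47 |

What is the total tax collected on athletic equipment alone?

$0.00

Ski goggles $69.99: athletic equipment, buyer-exempt → 0% → $0.00
Soccer ball $39.15: athletic equipment, buyer-exempt → 0% → $0.00
Yoga mat $27.29: athletic equipment, buyer-exempt → 0% → $0.00
Bike helmet $75.04: athletic equipment, buyer-exempt → 0% → $0.00
Basketball $33.77: athletic equipment, buyer-exempt → 0% → $0.00
Jump rope $17.47: athletic equipment, buyer-exempt → 0% → $0.00
Tax on athletic equipment = $0.00 + $0.00 + $0.00 + $0.00 + $0.00 + $0.00 = $0.00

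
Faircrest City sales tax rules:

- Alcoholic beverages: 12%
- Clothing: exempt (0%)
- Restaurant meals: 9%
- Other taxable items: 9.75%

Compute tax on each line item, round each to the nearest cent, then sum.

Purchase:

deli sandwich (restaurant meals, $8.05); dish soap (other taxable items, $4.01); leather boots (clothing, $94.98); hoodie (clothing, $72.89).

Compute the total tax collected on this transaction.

Deli sandwich $8.05: restaurant meals → 9% → $0.72
Dish soap $4.01: other taxable items → 9.75% → $0.39
Leather boots $94.98: clothing → 0% → $0.00
Hoodie $72.89: clothing → 0% → $0.00
Total tax = $0.72 + $0.39 = $1.11

$1.11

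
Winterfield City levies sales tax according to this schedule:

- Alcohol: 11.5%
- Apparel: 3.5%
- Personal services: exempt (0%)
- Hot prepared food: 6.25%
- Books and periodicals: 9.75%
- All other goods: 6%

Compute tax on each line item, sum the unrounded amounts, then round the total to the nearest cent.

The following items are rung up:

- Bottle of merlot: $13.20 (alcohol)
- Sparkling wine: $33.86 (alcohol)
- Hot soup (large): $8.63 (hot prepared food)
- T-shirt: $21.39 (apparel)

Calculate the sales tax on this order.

$6.70

Bottle of merlot $13.20: alcohol → 11.5% → $1.518
Sparkling wine $33.86: alcohol → 11.5% → $3.8939
Hot soup (large) $8.63: hot prepared food → 6.25% → $0.539375
T-shirt $21.39: apparel → 3.5% → $0.74865
Unrounded tax sum = $6.699925 → $6.70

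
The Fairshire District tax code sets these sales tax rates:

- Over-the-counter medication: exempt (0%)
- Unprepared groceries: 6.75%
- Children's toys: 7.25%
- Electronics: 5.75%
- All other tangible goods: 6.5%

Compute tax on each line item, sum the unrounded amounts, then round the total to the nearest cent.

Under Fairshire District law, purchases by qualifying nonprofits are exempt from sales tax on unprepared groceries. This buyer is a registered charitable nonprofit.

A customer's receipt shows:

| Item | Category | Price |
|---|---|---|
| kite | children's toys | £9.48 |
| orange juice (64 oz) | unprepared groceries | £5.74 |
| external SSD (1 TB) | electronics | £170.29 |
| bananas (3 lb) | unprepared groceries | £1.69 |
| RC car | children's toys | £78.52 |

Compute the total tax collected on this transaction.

Kite £9.48: children's toys → 7.25% → £0.6873
Orange juice (64 oz) £5.74: unprepared groceries, buyer-exempt → 0% → £0.00
External SSD (1 TB) £170.29: electronics → 5.75% → £9.791675
Bananas (3 lb) £1.69: unprepared groceries, buyer-exempt → 0% → £0.00
RC car £78.52: children's toys → 7.25% → £5.6927
Unrounded tax sum = £16.171675 → £16.17

£16.17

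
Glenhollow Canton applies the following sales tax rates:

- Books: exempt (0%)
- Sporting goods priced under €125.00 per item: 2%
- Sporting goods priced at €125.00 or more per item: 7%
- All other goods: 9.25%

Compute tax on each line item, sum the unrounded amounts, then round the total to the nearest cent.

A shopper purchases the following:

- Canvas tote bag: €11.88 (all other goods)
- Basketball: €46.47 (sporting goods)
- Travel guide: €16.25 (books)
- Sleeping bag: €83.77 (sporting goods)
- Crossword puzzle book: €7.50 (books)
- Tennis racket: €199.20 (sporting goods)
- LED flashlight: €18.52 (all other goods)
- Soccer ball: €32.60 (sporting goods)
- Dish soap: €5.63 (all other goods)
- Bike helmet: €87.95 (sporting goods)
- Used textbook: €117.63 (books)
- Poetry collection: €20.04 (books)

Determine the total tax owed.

Canvas tote bag €11.88: all other goods → 9.25% → €1.0989
Basketball €46.47: sporting goods, under €125.00 → 2% → €0.9294
Travel guide €16.25: books → 0% → €0.00
Sleeping bag €83.77: sporting goods, under €125.00 → 2% → €1.6754
Crossword puzzle book €7.50: books → 0% → €0.00
Tennis racket €199.20: sporting goods, €125.00 or more → 7% → €13.944
LED flashlight €18.52: all other goods → 9.25% → €1.7131
Soccer ball €32.60: sporting goods, under €125.00 → 2% → €0.652
Dish soap €5.63: all other goods → 9.25% → €0.520775
Bike helmet €87.95: sporting goods, under €125.00 → 2% → €1.759
Used textbook €117.63: books → 0% → €0.00
Poetry collection €20.04: books → 0% → €0.00
Unrounded tax sum = €22.292575 → €22.29

€22.29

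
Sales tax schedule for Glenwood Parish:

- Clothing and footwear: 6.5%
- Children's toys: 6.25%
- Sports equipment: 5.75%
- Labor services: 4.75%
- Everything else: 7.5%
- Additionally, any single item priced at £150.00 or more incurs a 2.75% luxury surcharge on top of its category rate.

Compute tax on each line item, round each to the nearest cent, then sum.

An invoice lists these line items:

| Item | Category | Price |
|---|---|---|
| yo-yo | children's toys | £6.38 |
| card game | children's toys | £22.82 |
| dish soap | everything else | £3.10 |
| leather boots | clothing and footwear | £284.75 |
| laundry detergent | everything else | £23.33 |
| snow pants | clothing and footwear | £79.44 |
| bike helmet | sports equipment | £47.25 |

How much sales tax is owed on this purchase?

£38.03

Yo-yo £6.38: children's toys → 6.25% → £0.40
Card game £22.82: children's toys → 6.25% → £1.43
Dish soap £3.10: everything else → 7.5% → £0.23
Leather boots £284.75: clothing and footwear → 6.5% + 2.75% surcharge = 9.25% → £26.34
Laundry detergent £23.33: everything else → 7.5% → £1.75
Snow pants £79.44: clothing and footwear → 6.5% → £5.16
Bike helmet £47.25: sports equipment → 5.75% → £2.72
Total tax = £0.40 + £1.43 + £0.23 + £26.34 + £1.75 + £5.16 + £2.72 = £38.03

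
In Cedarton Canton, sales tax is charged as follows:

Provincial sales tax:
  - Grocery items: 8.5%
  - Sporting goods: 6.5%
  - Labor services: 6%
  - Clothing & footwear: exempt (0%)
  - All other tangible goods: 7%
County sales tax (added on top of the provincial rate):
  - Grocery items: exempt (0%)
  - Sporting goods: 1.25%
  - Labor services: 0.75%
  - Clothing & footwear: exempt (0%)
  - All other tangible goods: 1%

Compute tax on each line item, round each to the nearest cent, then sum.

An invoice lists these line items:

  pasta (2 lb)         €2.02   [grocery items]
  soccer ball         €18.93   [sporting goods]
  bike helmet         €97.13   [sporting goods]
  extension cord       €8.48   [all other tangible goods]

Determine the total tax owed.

Pasta (2 lb) €2.02: grocery items → 8.5% + 0% county = 8.5% → €0.17
Soccer ball €18.93: sporting goods → 6.5% + 1.25% county = 7.75% → €1.47
Bike helmet €97.13: sporting goods → 6.5% + 1.25% county = 7.75% → €7.53
Extension cord €8.48: all other tangible goods → 7% + 1% county = 8% → €0.68
Total tax = €0.17 + €1.47 + €7.53 + €0.68 = €9.85

€9.85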